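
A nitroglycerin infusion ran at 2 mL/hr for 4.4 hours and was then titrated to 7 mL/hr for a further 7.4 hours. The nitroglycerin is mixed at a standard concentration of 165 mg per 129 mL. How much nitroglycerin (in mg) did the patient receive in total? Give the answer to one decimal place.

77.5 mg

Concentration = 165 mg ÷ 129 mL = 1.27907 mg/mL
Stage 1: 2 mL/hr × 4.4 hr = 8.8 mL → 8.8 mL × 1.27907 mg/mL = 11.25581 mg
Stage 2: 7 mL/hr × 7.4 hr = 51.8 mL → 51.8 mL × 1.27907 mg/mL = 66.25581 mg
Total = 11.25581 + 66.25581 = 77.51163 mg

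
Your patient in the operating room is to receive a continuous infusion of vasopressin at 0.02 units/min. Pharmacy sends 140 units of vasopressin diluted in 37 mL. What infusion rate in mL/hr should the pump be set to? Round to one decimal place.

0.02 units/min × 60 min/hr = 1.2 units/hr
Concentration = 140 units ÷ 37 mL = 3.783784 units/mL
Rate = 1.2 units/hr ÷ 3.783784 units/mL = 0.3171429 mL/hr

0.3 mL/hr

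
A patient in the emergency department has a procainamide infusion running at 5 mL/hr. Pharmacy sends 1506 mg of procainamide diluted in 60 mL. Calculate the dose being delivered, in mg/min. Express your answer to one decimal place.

Concentration = 1506 mg ÷ 60 mL = 25.1 mg/mL
Drug rate = 5 mL/hr × 25.1 mg/mL = 125.5 mg/hr
125.5 mg/hr ÷ 60 min/hr = 2.091667 mg/min

2.1 mg/min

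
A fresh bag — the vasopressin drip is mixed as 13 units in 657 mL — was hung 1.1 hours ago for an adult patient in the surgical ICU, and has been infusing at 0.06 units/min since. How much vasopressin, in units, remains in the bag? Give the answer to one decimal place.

0.06 units/min × 60 min/hr = 3.6 units/hr
Concentration = 13 units ÷ 657 mL = 0.01978691 units/mL
Rate = 3.6 units/hr ÷ 0.01978691 units/mL = 181.9385 mL/hr
Volume infused = 181.9385 mL/hr × 1.1 hr = 200.1323 mL
Volume remaining = 657 − 200.1323 = 456.8677 mL
Drug remaining = 456.8677 mL × 0.01978691 units/mL = 9.04 units

9.0 units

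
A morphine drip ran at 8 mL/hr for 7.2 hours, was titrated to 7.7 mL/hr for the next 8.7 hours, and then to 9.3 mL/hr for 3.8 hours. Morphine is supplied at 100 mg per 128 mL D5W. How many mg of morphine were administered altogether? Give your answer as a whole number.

Concentration = 100 mg ÷ 128 mL = 0.78125 mg/mL
Stage 1: 8 mL/hr × 7.2 hr = 57.6 mL → 57.6 mL × 0.78125 mg/mL = 45 mg
Stage 2: 7.7 mL/hr × 8.7 hr = 66.99 mL → 66.99 mL × 0.78125 mg/mL = 52.33594 mg
Stage 3: 9.3 mL/hr × 3.8 hr = 35.34 mL → 35.34 mL × 0.78125 mg/mL = 27.60938 mg
Total = 45 + 52.33594 + 27.60938 = 124.9453 mg

125 mg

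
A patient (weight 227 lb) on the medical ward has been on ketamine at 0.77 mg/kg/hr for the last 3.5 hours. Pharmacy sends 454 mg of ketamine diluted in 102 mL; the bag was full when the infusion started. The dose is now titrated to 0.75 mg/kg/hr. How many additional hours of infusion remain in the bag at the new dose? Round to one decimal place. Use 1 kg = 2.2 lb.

Initial rate:
Weight = 227 lb ÷ 2.2 lb/kg = 103.1818 kg
Dose = 0.77 mg/kg/hr × 103.1818 kg = 79.45 mg/hr
Concentration = 454 mg ÷ 102 mL = 4.45098 mg/mL
Rate = 79.45 mg/hr ÷ 4.45098 mg/mL = 17.85 mL/hr
Volume infused so far = 17.85 mL/hr × 3.5 hr = 62.475 mL
Volume remaining = 102 − 62.475 = 39.525 mL
New rate:
Dose = 0.75 mg/kg/hr × 103.1818 kg = 77.38636 mg/hr
Rate = 77.38636 mg/hr ÷ 4.45098 mg/mL = 17.38636 mL/hr
Time remaining = 39.525 mL ÷ 17.38636 mL/hr = 2.273333 hr

2.3 hours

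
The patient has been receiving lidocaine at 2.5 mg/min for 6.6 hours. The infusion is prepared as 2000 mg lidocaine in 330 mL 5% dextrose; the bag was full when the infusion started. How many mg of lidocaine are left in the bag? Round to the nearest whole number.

1010 mg

2.5 mg/min × 60 min/hr = 150 mg/hr
Concentration = 2000 mg ÷ 330 mL = 6.060606 mg/mL
Rate = 150 mg/hr ÷ 6.060606 mg/mL = 24.75 mL/hr
Volume infused = 24.75 mL/hr × 6.6 hr = 163.35 mL
Volume remaining = 330 − 163.35 = 166.65 mL
Drug remaining = 166.65 mL × 6.060606 mg/mL = 1010 mg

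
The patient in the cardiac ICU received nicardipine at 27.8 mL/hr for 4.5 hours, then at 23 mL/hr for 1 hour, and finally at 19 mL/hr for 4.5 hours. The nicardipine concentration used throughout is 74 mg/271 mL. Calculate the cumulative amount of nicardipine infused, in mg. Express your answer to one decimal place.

Concentration = 74 mg ÷ 271 mL = 0.2730627 mg/mL
Stage 1: 27.8 mL/hr × 4.5 hr = 125.1 mL → 125.1 mL × 0.2730627 mg/mL = 34.16015 mg
Stage 2: 23 mL/hr × 1 hr = 23 mL → 23 mL × 0.2730627 mg/mL = 6.280443 mg
Stage 3: 19 mL/hr × 4.5 hr = 85.5 mL → 85.5 mL × 0.2730627 mg/mL = 23.34686 mg
Total = 34.16015 + 6.280443 + 23.34686 = 63.78745 mg

63.8 mg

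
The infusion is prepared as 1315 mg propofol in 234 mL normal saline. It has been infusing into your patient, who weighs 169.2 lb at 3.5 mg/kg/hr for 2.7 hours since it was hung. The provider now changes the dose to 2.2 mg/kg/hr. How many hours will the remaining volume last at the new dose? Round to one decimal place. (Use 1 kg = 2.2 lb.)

3.5 hours

Initial rate:
Weight = 169.2 lb ÷ 2.2 lb/kg = 76.90909 kg
Dose = 3.5 mg/kg/hr × 76.90909 kg = 269.1818 mg/hr
Concentration = 1315 mg ÷ 234 mL = 5.619658 mg/mL
Rate = 269.1818 mg/hr ÷ 5.619658 mg/mL = 47.90003 mL/hr
Volume infused so far = 47.90003 mL/hr × 2.7 hr = 129.3301 mL
Volume remaining = 234 − 129.3301 = 104.6699 mL
New rate:
Dose = 2.2 mg/kg/hr × 76.90909 kg = 169.2 mg/hr
Rate = 169.2 mg/hr ÷ 5.619658 mg/mL = 30.10859 mL/hr
Time remaining = 104.6699 mL ÷ 30.10859 mL/hr = 3.476413 hr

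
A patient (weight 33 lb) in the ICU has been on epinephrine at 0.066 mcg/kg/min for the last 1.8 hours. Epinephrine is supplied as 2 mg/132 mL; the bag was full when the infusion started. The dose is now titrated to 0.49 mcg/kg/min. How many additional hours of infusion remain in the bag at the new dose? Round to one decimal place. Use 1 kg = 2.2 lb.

Initial rate:
Weight = 33 lb ÷ 2.2 lb/kg = 15 kg
Dose = 0.066 mcg/kg/min × 15 kg = 0.99 mcg/min
0.99 mcg/min × 60 min/hr = 59.4 mcg/hr
Concentration = 2 mg ÷ 132 mL = 0.01515152 mg/mL = 15.15152 mcg/mL
Rate = 59.4 mcg/hr ÷ 15.15152 mcg/mL = 3.9204 mL/hr
Volume infused so far = 3.9204 mL/hr × 1.8 hr = 7.05672 mL
Volume remaining = 132 − 7.05672 = 124.9433 mL
New rate:
Dose = 0.49 mcg/kg/min × 15 kg = 7.35 mcg/min
7.35 mcg/min × 60 min/hr = 441 mcg/hr
Rate = 441 mcg/hr ÷ 15.15152 mcg/mL = 29.106 mL/hr
Time remaining = 124.9433 mL ÷ 29.106 mL/hr = 4.292698 hr

4.3 hours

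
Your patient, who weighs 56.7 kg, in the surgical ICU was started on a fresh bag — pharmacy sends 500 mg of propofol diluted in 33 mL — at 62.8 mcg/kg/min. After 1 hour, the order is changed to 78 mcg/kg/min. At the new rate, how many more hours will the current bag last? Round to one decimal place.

Initial rate:
Dose = 62.8 mcg/kg/min × 56.7 kg = 3560.76 mcg/min
3560.76 mcg/min × 60 min/hr = 213645.6 mcg/hr
Concentration = 500 mg ÷ 33 mL = 15.15152 mg/mL = 15151.52 mcg/mL
Rate = 213645.6 mcg/hr ÷ 15151.52 mcg/mL = 14.10061 mL/hr
Volume infused so far = 14.10061 mL/hr × 1 hr = 14.10061 mL
Volume remaining = 33 − 14.10061 = 18.89939 mL
New rate:
Dose = 78 mcg/kg/min × 56.7 kg = 4422.6 mcg/min
4422.6 mcg/min × 60 min/hr = 265356 mcg/hr
Rate = 265356 mcg/hr ÷ 15151.52 mcg/mL = 17.5135 mL/hr
Time remaining = 18.89939 mL ÷ 17.5135 mL/hr = 1.079133 hr

1.1 hours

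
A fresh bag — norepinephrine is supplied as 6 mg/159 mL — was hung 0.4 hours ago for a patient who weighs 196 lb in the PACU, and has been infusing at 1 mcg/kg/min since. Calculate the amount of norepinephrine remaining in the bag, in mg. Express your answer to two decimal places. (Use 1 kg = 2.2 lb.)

3.86 mg

Weight = 196 lb ÷ 2.2 lb/kg = 89.09091 kg
Dose = 1 mcg/kg/min × 89.09091 kg = 89.09091 mcg/min
89.09091 mcg/min × 60 min/hr = 5345.455 mcg/hr
Concentration = 6 mg ÷ 159 mL = 0.03773585 mg/mL = 37.73585 mcg/mL
Rate = 5345.455 mcg/hr ÷ 37.73585 mcg/mL = 141.6545 mL/hr
Volume infused = 141.6545 mL/hr × 0.4 hr = 56.66182 mL
Volume remaining = 159 − 56.66182 = 102.3382 mL
Drug remaining = 102.3382 mL × 37.73585 mcg/mL = 3861.818 mcg = 3.861818 mg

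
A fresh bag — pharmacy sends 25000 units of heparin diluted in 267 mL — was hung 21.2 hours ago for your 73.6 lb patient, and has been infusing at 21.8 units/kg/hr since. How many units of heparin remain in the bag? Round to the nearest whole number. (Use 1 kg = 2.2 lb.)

Weight = 73.6 lb ÷ 2.2 lb/kg = 33.45455 kg
Dose = 21.8 units/kg/hr × 33.45455 kg = 729.3091 units/hr
Concentration = 25000 units ÷ 267 mL = 93.63296 units/mL
Rate = 729.3091 units/hr ÷ 93.63296 units/mL = 7.789021 mL/hr
Volume infused = 7.789021 mL/hr × 21.2 hr = 165.1272 mL
Volume remaining = 267 − 165.1272 = 101.8728 mL
Drug remaining = 101.8728 mL × 93.63296 units/mL = 9538.647 units

9539 units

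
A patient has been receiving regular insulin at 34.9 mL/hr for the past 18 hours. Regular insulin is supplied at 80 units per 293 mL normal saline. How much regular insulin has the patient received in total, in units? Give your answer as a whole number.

172 units

Concentration = 80 units ÷ 293 mL = 0.2730375 units/mL
Drug rate = 34.9 mL/hr × 0.2730375 units/mL = 9.52901 units/hr
Total = 9.52901 units/hr × 18 hr = 171.5222 units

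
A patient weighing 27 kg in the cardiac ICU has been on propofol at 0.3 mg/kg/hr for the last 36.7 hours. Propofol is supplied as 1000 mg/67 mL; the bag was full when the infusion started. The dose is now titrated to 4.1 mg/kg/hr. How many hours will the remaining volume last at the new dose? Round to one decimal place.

Initial rate:
Dose = 0.3 mg/kg/hr × 27 kg = 8.1 mg/hr
Concentration = 1000 mg ÷ 67 mL = 14.92537 mg/mL
Rate = 8.1 mg/hr ÷ 14.92537 mg/mL = 0.5427 mL/hr
Volume infused so far = 0.5427 mL/hr × 36.7 hr = 19.91709 mL
Volume remaining = 67 − 19.91709 = 47.08291 mL
New rate:
Dose = 4.1 mg/kg/hr × 27 kg = 110.7 mg/hr
Rate = 110.7 mg/hr ÷ 14.92537 mg/mL = 7.4169 mL/hr
Time remaining = 47.08291 mL ÷ 7.4169 mL/hr = 6.348058 hr

6.3 hours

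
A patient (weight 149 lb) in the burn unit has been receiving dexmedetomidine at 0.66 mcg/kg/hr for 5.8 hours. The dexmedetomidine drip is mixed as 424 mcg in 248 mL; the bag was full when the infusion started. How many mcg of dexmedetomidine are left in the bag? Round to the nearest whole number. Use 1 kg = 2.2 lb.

165 mcg

Weight = 149 lb ÷ 2.2 lb/kg = 67.72727 kg
Dose = 0.66 mcg/kg/hr × 67.72727 kg = 44.7 mcg/hr
Concentration = 424 mcg ÷ 248 mL = 1.709677 mcg/mL
Rate = 44.7 mcg/hr ÷ 1.709677 mcg/mL = 26.14528 mL/hr
Volume infused = 26.14528 mL/hr × 5.8 hr = 151.6426 mL
Volume remaining = 248 − 151.6426 = 96.35736 mL
Drug remaining = 96.35736 mL × 1.709677 mcg/mL = 164.74 mcg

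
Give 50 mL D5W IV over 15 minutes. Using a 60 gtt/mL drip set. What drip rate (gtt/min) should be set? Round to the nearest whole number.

200 gtt/min

50 mL ÷ (15 min) = 3.333333 mL/min
3.333333 mL/min × 60 gtt/mL = 200 gtt/min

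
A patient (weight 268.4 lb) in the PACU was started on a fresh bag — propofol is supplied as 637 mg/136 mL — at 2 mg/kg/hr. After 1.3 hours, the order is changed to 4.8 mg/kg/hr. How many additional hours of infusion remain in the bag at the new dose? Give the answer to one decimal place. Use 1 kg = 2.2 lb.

Initial rate:
Weight = 268.4 lb ÷ 2.2 lb/kg = 122 kg
Dose = 2 mg/kg/hr × 122 kg = 244 mg/hr
Concentration = 637 mg ÷ 136 mL = 4.683824 mg/mL
Rate = 244 mg/hr ÷ 4.683824 mg/mL = 52.09419 mL/hr
Volume infused so far = 52.09419 mL/hr × 1.3 hr = 67.72245 mL
Volume remaining = 136 − 67.72245 = 68.27755 mL
New rate:
Dose = 4.8 mg/kg/hr × 122 kg = 585.6 mg/hr
Rate = 585.6 mg/hr ÷ 4.683824 mg/mL = 125.0261 mL/hr
Time remaining = 68.27755 mL ÷ 125.0261 mL/hr = 0.5461066 hr

0.5 hours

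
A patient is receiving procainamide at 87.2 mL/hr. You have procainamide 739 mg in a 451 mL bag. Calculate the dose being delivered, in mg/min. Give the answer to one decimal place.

2.4 mg/min

Concentration = 739 mg ÷ 451 mL = 1.638581 mg/mL
Drug rate = 87.2 mL/hr × 1.638581 mg/mL = 142.8843 mg/hr
142.8843 mg/hr ÷ 60 min/hr = 2.381404 mg/min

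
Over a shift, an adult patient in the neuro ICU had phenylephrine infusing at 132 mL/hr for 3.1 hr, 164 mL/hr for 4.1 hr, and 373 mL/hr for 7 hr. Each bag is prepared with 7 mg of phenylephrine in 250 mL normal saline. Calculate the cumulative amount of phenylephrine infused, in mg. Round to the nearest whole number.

103 mg

Concentration = 7 mg ÷ 250 mL = 0.028 mg/mL
Stage 1: 132 mL/hr × 3.1 hr = 409.2 mL → 409.2 mL × 0.028 mg/mL = 11.4576 mg
Stage 2: 164 mL/hr × 4.1 hr = 672.4 mL → 672.4 mL × 0.028 mg/mL = 18.8272 mg
Stage 3: 373 mL/hr × 7 hr = 2611 mL → 2611 mL × 0.028 mg/mL = 73.108 mg
Total = 11.4576 + 18.8272 + 73.108 = 103.3928 mg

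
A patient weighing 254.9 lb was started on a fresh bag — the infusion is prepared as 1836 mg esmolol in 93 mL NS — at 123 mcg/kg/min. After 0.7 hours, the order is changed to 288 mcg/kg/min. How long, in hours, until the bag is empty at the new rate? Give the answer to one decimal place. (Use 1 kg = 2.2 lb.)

Initial rate:
Weight = 254.9 lb ÷ 2.2 lb/kg = 115.8636 kg
Dose = 123 mcg/kg/min × 115.8636 kg = 14251.23 mcg/min
14251.23 mcg/min × 60 min/hr = 855073.6 mcg/hr
Concentration = 1836 mg ÷ 93 mL = 19.74194 mg/mL = 19741.94 mcg/mL
Rate = 855073.6 mcg/hr ÷ 19741.94 mcg/mL = 43.31255 mL/hr
Volume infused so far = 43.31255 mL/hr × 0.7 hr = 30.31879 mL
Volume remaining = 93 − 30.31879 = 62.68121 mL
New rate:
Dose = 288 mcg/kg/min × 115.8636 kg = 33368.73 mcg/min
33368.73 mcg/min × 60 min/hr = 2002124 mcg/hr
Rate = 2002124 mcg/hr ÷ 19741.94 mcg/mL = 101.4148 mL/hr
Time remaining = 62.68121 mL ÷ 101.4148 mL/hr = 0.618068 hr

0.6 hours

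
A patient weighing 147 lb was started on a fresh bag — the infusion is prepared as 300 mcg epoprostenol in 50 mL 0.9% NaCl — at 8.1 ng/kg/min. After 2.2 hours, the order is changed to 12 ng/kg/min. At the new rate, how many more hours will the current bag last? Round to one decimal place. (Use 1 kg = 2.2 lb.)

4.8 hours

Initial rate:
Weight = 147 lb ÷ 2.2 lb/kg = 66.81818 kg
Dose = 8.1 ng/kg/min × 66.81818 kg = 541.2273 ng/min
541.2273 ng/min × 60 min/hr = 32473.64 ng/hr
Concentration = 300 mcg ÷ 50 mL = 6 mcg/mL = 6000 ng/mL
Rate = 32473.64 ng/hr ÷ 6000 ng/mL = 5.412273 mL/hr
Volume infused so far = 5.412273 mL/hr × 2.2 hr = 11.907 mL
Volume remaining = 50 − 11.907 = 38.093 mL
New rate:
Dose = 12 ng/kg/min × 66.81818 kg = 801.8182 ng/min
801.8182 ng/min × 60 min/hr = 48109.09 ng/hr
Rate = 48109.09 ng/hr ÷ 6000 ng/mL = 8.018182 mL/hr
Time remaining = 38.093 mL ÷ 8.018182 mL/hr = 4.750828 hr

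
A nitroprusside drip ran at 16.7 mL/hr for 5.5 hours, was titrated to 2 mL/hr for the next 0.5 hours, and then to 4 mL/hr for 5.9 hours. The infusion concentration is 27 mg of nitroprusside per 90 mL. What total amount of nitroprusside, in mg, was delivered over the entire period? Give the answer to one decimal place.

Concentration = 27 mg ÷ 90 mL = 0.3 mg/mL
Stage 1: 16.7 mL/hr × 5.5 hr = 91.85 mL → 91.85 mL × 0.3 mg/mL = 27.555 mg
Stage 2: 2 mL/hr × 0.5 hr = 1 mL → 1 mL × 0.3 mg/mL = 0.3 mg
Stage 3: 4 mL/hr × 5.9 hr = 23.6 mL → 23.6 mL × 0.3 mg/mL = 7.08 mg
Total = 27.555 + 0.3 + 7.08 = 34.935 mg

34.9 mg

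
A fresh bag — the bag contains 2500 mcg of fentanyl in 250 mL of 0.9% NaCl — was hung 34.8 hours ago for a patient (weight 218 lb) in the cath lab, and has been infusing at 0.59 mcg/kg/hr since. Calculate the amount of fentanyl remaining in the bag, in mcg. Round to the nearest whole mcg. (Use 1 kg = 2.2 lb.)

Weight = 218 lb ÷ 2.2 lb/kg = 99.09091 kg
Dose = 0.59 mcg/kg/hr × 99.09091 kg = 58.46364 mcg/hr
Concentration = 2500 mcg ÷ 250 mL = 10 mcg/mL
Rate = 58.46364 mcg/hr ÷ 10 mcg/mL = 5.846364 mL/hr
Volume infused = 5.846364 mL/hr × 34.8 hr = 203.4535 mL
Volume remaining = 250 − 203.4535 = 46.54655 mL
Drug remaining = 46.54655 mL × 10 mcg/mL = 465.4655 mcg

465 mcg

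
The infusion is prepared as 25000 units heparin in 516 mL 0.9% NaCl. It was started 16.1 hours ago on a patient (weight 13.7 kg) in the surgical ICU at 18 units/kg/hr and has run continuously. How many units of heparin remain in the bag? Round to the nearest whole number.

21030 units

Dose = 18 units/kg/hr × 13.7 kg = 246.6 units/hr
Concentration = 25000 units ÷ 516 mL = 48.44961 units/mL
Rate = 246.6 units/hr ÷ 48.44961 units/mL = 5.089824 mL/hr
Volume infused = 5.089824 mL/hr × 16.1 hr = 81.94617 mL
Volume remaining = 516 − 81.94617 = 434.0538 mL
Drug remaining = 434.0538 mL × 48.44961 units/mL = 21029.74 units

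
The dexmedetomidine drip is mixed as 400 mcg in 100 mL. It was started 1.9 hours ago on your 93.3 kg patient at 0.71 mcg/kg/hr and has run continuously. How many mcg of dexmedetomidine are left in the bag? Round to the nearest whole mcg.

274 mcg

Dose = 0.71 mcg/kg/hr × 93.3 kg = 66.243 mcg/hr
Concentration = 400 mcg ÷ 100 mL = 4 mcg/mL
Rate = 66.243 mcg/hr ÷ 4 mcg/mL = 16.56075 mL/hr
Volume infused = 16.56075 mL/hr × 1.9 hr = 31.46542 mL
Volume remaining = 100 − 31.46542 = 68.53458 mL
Drug remaining = 68.53458 mL × 4 mcg/mL = 274.1383 mcg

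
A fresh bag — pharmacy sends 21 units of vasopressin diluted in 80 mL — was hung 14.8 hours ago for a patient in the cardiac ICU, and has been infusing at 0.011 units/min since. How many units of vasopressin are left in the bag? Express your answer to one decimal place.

0.011 units/min × 60 min/hr = 0.66 units/hr
Concentration = 21 units ÷ 80 mL = 0.2625 units/mL
Rate = 0.66 units/hr ÷ 0.2625 units/mL = 2.514286 mL/hr
Volume infused = 2.514286 mL/hr × 14.8 hr = 37.21143 mL
Volume remaining = 80 − 37.21143 = 42.78857 mL
Drug remaining = 42.78857 mL × 0.2625 units/mL = 11.232 units

11.2 units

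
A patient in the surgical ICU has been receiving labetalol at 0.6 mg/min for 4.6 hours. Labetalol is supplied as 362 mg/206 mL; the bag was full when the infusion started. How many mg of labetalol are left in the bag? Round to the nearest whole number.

196 mg

0.6 mg/min × 60 min/hr = 36 mg/hr
Concentration = 362 mg ÷ 206 mL = 1.757282 mg/mL
Rate = 36 mg/hr ÷ 1.757282 mg/mL = 20.48619 mL/hr
Volume infused = 20.48619 mL/hr × 4.6 hr = 94.23646 mL
Volume remaining = 206 − 94.23646 = 111.7635 mL
Drug remaining = 111.7635 mL × 1.757282 mg/mL = 196.4 mg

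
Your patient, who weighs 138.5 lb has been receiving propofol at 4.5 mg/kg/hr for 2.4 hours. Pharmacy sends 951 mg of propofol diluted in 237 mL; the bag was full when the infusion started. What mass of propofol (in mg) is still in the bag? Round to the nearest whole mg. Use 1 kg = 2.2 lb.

271 mg

Weight = 138.5 lb ÷ 2.2 lb/kg = 62.95455 kg
Dose = 4.5 mg/kg/hr × 62.95455 kg = 283.2955 mg/hr
Concentration = 951 mg ÷ 237 mL = 4.012658 mg/mL
Rate = 283.2955 mg/hr ÷ 4.012658 mg/mL = 70.60044 mL/hr
Volume infused = 70.60044 mL/hr × 2.4 hr = 169.4411 mL
Volume remaining = 237 − 169.4411 = 67.55893 mL
Drug remaining = 67.55893 mL × 4.012658 mg/mL = 271.0909 mg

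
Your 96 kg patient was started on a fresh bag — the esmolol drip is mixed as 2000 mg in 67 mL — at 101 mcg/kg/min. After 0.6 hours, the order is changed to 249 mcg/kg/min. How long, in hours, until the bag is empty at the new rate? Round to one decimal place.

1.2 hours

Initial rate:
Dose = 101 mcg/kg/min × 96 kg = 9696 mcg/min
9696 mcg/min × 60 min/hr = 581760 mcg/hr
Concentration = 2000 mg ÷ 67 mL = 29.85075 mg/mL = 29850.75 mcg/mL
Rate = 581760 mcg/hr ÷ 29850.75 mcg/mL = 19.48896 mL/hr
Volume infused so far = 19.48896 mL/hr × 0.6 hr = 11.69338 mL
Volume remaining = 67 − 11.69338 = 55.30662 mL
New rate:
Dose = 249 mcg/kg/min × 96 kg = 23904 mcg/min
23904 mcg/min × 60 min/hr = 1434240 mcg/hr
Rate = 1434240 mcg/hr ÷ 29850.75 mcg/mL = 48.04704 mL/hr
Time remaining = 55.30662 mL ÷ 48.04704 mL/hr = 1.151093 hr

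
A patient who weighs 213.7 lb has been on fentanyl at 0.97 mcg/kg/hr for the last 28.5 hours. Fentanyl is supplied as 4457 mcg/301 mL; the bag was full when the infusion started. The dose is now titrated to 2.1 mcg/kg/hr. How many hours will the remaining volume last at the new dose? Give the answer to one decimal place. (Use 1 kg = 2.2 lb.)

8.7 hours

Initial rate:
Weight = 213.7 lb ÷ 2.2 lb/kg = 97.13636 kg
Dose = 0.97 mcg/kg/hr × 97.13636 kg = 94.22227 mcg/hr
Concentration = 4457 mcg ÷ 301 mL = 14.80731 mcg/mL
Rate = 94.22227 mcg/hr ÷ 14.80731 mcg/mL = 6.363227 mL/hr
Volume infused so far = 6.363227 mL/hr × 28.5 hr = 181.352 mL
Volume remaining = 301 − 181.352 = 119.648 mL
New rate:
Dose = 2.1 mcg/kg/hr × 97.13636 kg = 203.9864 mcg/hr
Rate = 203.9864 mcg/hr ÷ 14.80731 mcg/mL = 13.77606 mL/hr
Time remaining = 119.648 mL ÷ 13.77606 mL/hr = 8.685214 hr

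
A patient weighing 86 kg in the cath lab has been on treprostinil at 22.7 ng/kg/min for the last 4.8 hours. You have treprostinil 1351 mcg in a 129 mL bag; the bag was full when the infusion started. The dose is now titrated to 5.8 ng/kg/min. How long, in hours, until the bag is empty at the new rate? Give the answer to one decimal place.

Initial rate:
Dose = 22.7 ng/kg/min × 86 kg = 1952.2 ng/min
1952.2 ng/min × 60 min/hr = 117132 ng/hr
Concentration = 1351 mcg ÷ 129 mL = 10.47287 mcg/mL = 10472.87 ng/mL
Rate = 117132 ng/hr ÷ 10472.87 ng/mL = 11.18433 mL/hr
Volume infused so far = 11.18433 mL/hr × 4.8 hr = 53.68478 mL
Volume remaining = 129 − 53.68478 = 75.31522 mL
New rate:
Dose = 5.8 ng/kg/min × 86 kg = 498.8 ng/min
498.8 ng/min × 60 min/hr = 29928 ng/hr
Rate = 29928 ng/hr ÷ 10472.87 ng/mL = 2.85767 mL/hr
Time remaining = 75.31522 mL ÷ 2.85767 mL/hr = 26.35547 hr

26.4 hours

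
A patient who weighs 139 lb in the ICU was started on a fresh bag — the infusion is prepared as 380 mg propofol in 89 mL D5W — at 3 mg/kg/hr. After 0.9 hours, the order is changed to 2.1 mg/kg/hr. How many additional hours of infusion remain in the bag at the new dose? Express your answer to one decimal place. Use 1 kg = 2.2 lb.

1.6 hours

Initial rate:
Weight = 139 lb ÷ 2.2 lb/kg = 63.18182 kg
Dose = 3 mg/kg/hr × 63.18182 kg = 189.5455 mg/hr
Concentration = 380 mg ÷ 89 mL = 4.269663 mg/mL
Rate = 189.5455 mg/hr ÷ 4.269663 mg/mL = 44.39354 mL/hr
Volume infused so far = 44.39354 mL/hr × 0.9 hr = 39.95419 mL
Volume remaining = 89 − 39.95419 = 49.04581 mL
New rate:
Dose = 2.1 mg/kg/hr × 63.18182 kg = 132.6818 mg/hr
Rate = 132.6818 mg/hr ÷ 4.269663 mg/mL = 31.07548 mL/hr
Time remaining = 49.04581 mL ÷ 31.07548 mL/hr = 1.57828 hr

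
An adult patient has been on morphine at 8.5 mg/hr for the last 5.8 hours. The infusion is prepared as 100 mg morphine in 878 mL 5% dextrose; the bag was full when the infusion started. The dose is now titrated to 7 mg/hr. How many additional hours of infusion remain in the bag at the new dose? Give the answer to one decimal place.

7.2 hours

Initial rate:
Concentration = 100 mg ÷ 878 mL = 0.1138952 mg/mL
Rate = 8.5 mg/hr ÷ 0.1138952 mg/mL = 74.63 mL/hr
Volume infused so far = 74.63 mL/hr × 5.8 hr = 432.854 mL
Volume remaining = 878 − 432.854 = 445.146 mL
New rate:
Rate = 7 mg/hr ÷ 0.1138952 mg/mL = 61.46 mL/hr
Time remaining = 445.146 mL ÷ 61.46 mL/hr = 7.242857 hr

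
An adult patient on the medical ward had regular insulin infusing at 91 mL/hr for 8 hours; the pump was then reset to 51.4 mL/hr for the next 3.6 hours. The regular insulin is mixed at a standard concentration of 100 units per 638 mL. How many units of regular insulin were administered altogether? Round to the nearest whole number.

Concentration = 100 units ÷ 638 mL = 0.1567398 units/mL
Stage 1: 91 mL/hr × 8 hr = 728 mL → 728 mL × 0.1567398 units/mL = 114.1066 units
Stage 2: 51.4 mL/hr × 3.6 hr = 185.04 mL → 185.04 mL × 0.1567398 units/mL = 29.00313 units
Total = 114.1066 + 29.00313 = 143.1097 units

143 units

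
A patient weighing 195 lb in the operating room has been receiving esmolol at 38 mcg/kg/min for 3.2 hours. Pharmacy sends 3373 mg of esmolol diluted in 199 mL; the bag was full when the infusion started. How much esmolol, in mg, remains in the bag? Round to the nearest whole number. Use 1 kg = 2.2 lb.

Weight = 195 lb ÷ 2.2 lb/kg = 88.63636 kg
Dose = 38 mcg/kg/min × 88.63636 kg = 3368.182 mcg/min
3368.182 mcg/min × 60 min/hr = 202090.9 mcg/hr
Concentration = 3373 mg ÷ 199 mL = 16.94975 mg/mL = 16949.75 mcg/mL
Rate = 202090.9 mcg/hr ÷ 16949.75 mcg/mL = 11.92294 mL/hr
Volume infused = 11.92294 mL/hr × 3.2 hr = 38.15342 mL
Volume remaining = 199 − 38.15342 = 160.8466 mL
Drug remaining = 160.8466 mL × 16949.75 mcg/mL = 2726309 mcg = 2726.309 mg

2726 mg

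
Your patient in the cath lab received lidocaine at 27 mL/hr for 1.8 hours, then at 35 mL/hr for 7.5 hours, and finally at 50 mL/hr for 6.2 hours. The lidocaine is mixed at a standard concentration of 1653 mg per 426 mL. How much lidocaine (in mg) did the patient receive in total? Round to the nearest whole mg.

2410 mg

Concentration = 1653 mg ÷ 426 mL = 3.880282 mg/mL
Stage 1: 27 mL/hr × 1.8 hr = 48.6 mL → 48.6 mL × 3.880282 mg/mL = 188.5817 mg
Stage 2: 35 mL/hr × 7.5 hr = 262.5 mL → 262.5 mL × 3.880282 mg/mL = 1018.574 mg
Stage 3: 50 mL/hr × 6.2 hr = 310 mL → 310 mL × 3.880282 mg/mL = 1202.887 mg
Total = 188.5817 + 1018.574 + 1202.887 = 2410.043 mg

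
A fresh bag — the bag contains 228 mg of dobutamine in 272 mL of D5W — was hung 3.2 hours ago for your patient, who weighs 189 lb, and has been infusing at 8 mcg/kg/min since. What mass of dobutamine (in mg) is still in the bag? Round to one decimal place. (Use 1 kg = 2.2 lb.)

96.0 mg

Weight = 189 lb ÷ 2.2 lb/kg = 85.90909 kg
Dose = 8 mcg/kg/min × 85.90909 kg = 687.2727 mcg/min
687.2727 mcg/min × 60 min/hr = 41236.36 mcg/hr
Concentration = 228 mg ÷ 272 mL = 0.8382353 mg/mL = 838.2353 mcg/mL
Rate = 41236.36 mcg/hr ÷ 838.2353 mcg/mL = 49.19426 mL/hr
Volume infused = 49.19426 mL/hr × 3.2 hr = 157.4216 mL
Volume remaining = 272 − 157.4216 = 114.5784 mL
Drug remaining = 114.5784 mL × 838.2353 mcg/mL = 96043.64 mcg = 96.04364 mg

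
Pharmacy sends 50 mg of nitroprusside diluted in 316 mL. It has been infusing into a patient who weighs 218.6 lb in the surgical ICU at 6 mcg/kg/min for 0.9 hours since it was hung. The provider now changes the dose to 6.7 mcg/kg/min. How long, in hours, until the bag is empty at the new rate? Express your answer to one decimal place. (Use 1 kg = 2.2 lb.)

Initial rate:
Weight = 218.6 lb ÷ 2.2 lb/kg = 99.36364 kg
Dose = 6 mcg/kg/min × 99.36364 kg = 596.1818 mcg/min
596.1818 mcg/min × 60 min/hr = 35770.91 mcg/hr
Concentration = 50 mg ÷ 316 mL = 0.1582278 mg/mL = 158.2278 mcg/mL
Rate = 35770.91 mcg/hr ÷ 158.2278 mcg/mL = 226.0721 mL/hr
Volume infused so far = 226.0721 mL/hr × 0.9 hr = 203.4649 mL
Volume remaining = 316 − 203.4649 = 112.5351 mL
New rate:
Dose = 6.7 mcg/kg/min × 99.36364 kg = 665.7364 mcg/min
665.7364 mcg/min × 60 min/hr = 39944.18 mcg/hr
Rate = 39944.18 mcg/hr ÷ 158.2278 mcg/mL = 252.4472 mL/hr
Time remaining = 112.5351 mL ÷ 252.4472 mL/hr = 0.4457766 hr

0.4 hours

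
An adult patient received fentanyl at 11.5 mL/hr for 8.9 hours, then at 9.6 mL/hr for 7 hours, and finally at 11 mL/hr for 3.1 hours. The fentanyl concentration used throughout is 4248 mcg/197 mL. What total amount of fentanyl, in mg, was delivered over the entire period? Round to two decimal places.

4.39 mg

Concentration = 4248 mcg ÷ 197 mL = 21.56345 mcg/mL
Stage 1: 11.5 mL/hr × 8.9 hr = 102.35 mL → 102.35 mL × 21.56345 mcg/mL = 2207.019 mcg
Stage 2: 9.6 mL/hr × 7 hr = 67.2 mL → 67.2 mL × 21.56345 mcg/mL = 1449.064 mcg
Stage 3: 11 mL/hr × 3.1 hr = 34.1 mL → 34.1 mL × 21.56345 mcg/mL = 735.3137 mcg
Total = 2207.019 + 1449.064 + 735.3137 = 4391.397 mcg = 4.391397 mg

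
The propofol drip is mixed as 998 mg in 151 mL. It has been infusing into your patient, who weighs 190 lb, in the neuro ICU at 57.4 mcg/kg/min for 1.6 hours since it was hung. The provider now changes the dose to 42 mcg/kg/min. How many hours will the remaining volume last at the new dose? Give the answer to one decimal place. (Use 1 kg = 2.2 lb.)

2.4 hours

Initial rate:
Weight = 190 lb ÷ 2.2 lb/kg = 86.36364 kg
Dose = 57.4 mcg/kg/min × 86.36364 kg = 4957.273 mcg/min
4957.273 mcg/min × 60 min/hr = 297436.4 mcg/hr
Concentration = 998 mg ÷ 151 mL = 6.609272 mg/mL = 6609.272 mcg/mL
Rate = 297436.4 mcg/hr ÷ 6609.272 mcg/mL = 45.0029 mL/hr
Volume infused so far = 45.0029 mL/hr × 1.6 hr = 72.00463 mL
Volume remaining = 151 − 72.00463 = 78.99537 mL
New rate:
Dose = 42 mcg/kg/min × 86.36364 kg = 3627.273 mcg/min
3627.273 mcg/min × 60 min/hr = 217636.4 mcg/hr
Rate = 217636.4 mcg/hr ÷ 6609.272 mcg/mL = 32.92895 mL/hr
Time remaining = 78.99537 mL ÷ 32.92895 mL/hr = 2.398964 hr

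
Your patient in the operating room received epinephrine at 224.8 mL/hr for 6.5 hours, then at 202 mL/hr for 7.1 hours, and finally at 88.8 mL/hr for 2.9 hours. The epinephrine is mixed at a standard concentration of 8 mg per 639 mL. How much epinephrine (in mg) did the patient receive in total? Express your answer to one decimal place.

39.5 mg

Concentration = 8 mg ÷ 639 mL = 0.01251956 mg/mL
Stage 1: 224.8 mL/hr × 6.5 hr = 1461.2 mL → 1461.2 mL × 0.01251956 mg/mL = 18.29358 mg
Stage 2: 202 mL/hr × 7.1 hr = 1434.2 mL → 1434.2 mL × 0.01251956 mg/mL = 17.95556 mg
Stage 3: 88.8 mL/hr × 2.9 hr = 257.52 mL → 257.52 mL × 0.01251956 mg/mL = 3.224038 mg
Total = 18.29358 + 17.95556 + 3.224038 = 39.47318 mg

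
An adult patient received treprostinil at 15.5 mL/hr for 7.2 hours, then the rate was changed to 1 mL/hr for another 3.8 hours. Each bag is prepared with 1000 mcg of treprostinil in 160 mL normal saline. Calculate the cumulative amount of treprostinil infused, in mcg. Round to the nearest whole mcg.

721 mcg

Concentration = 1000 mcg ÷ 160 mL = 6.25 mcg/mL
Stage 1: 15.5 mL/hr × 7.2 hr = 111.6 mL → 111.6 mL × 6.25 mcg/mL = 697.5 mcg
Stage 2: 1 mL/hr × 3.8 hr = 3.8 mL → 3.8 mL × 6.25 mcg/mL = 23.75 mcg
Total = 697.5 + 23.75 = 721.25 mcg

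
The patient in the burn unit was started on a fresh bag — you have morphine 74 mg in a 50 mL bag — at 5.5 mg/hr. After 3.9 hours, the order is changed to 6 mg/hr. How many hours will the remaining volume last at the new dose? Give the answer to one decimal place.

Initial rate:
Concentration = 74 mg ÷ 50 mL = 1.48 mg/mL
Rate = 5.5 mg/hr ÷ 1.48 mg/mL = 3.716216 mL/hr
Volume infused so far = 3.716216 mL/hr × 3.9 hr = 14.49324 mL
Volume remaining = 50 − 14.49324 = 35.50676 mL
New rate:
Rate = 6 mg/hr ÷ 1.48 mg/mL = 4.054054 mL/hr
Time remaining = 35.50676 mL ÷ 4.054054 mL/hr = 8.758333 hr

8.8 hours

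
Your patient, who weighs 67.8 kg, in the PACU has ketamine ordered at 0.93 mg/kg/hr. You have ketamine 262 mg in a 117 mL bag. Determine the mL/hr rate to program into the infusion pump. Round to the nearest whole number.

28 mL/hr

Dose = 0.93 mg/kg/hr × 67.8 kg = 63.054 mg/hr
Concentration = 262 mg ÷ 117 mL = 2.239316 mg/mL
Rate = 63.054 mg/hr ÷ 2.239316 mg/mL = 28.1577 mL/hr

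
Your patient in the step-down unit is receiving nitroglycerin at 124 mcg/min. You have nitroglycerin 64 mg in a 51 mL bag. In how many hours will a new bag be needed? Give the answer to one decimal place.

124 mcg/min × 60 min/hr = 7440 mcg/hr
Concentration = 64 mg ÷ 51 mL = 1.254902 mg/mL = 1254.902 mcg/mL
Rate = 7440 mcg/hr ÷ 1254.902 mcg/mL = 5.92875 mL/hr
Duration = 51 mL ÷ 5.92875 mL/hr = 8.602151 hr

8.6 hours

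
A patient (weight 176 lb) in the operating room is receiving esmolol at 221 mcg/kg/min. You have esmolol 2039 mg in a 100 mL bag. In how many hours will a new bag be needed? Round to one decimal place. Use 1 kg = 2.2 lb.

Weight = 176 lb ÷ 2.2 lb/kg = 80 kg
Dose = 221 mcg/kg/min × 80 kg = 17680 mcg/min
17680 mcg/min × 60 min/hr = 1060800 mcg/hr
Concentration = 2039 mg ÷ 100 mL = 20.39 mg/mL = 20390 mcg/mL
Rate = 1060800 mcg/hr ÷ 20390 mcg/mL = 52.0255 mL/hr
Duration = 100 mL ÷ 52.0255 mL/hr = 1.922134 hr

1.9 hours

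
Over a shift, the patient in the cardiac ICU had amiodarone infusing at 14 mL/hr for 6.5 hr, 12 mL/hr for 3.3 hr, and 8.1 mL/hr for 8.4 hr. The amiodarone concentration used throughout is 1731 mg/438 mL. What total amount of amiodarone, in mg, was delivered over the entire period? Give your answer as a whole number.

785 mg

Concentration = 1731 mg ÷ 438 mL = 3.952055 mg/mL
Stage 1: 14 mL/hr × 6.5 hr = 91 mL → 91 mL × 3.952055 mg/mL = 359.637 mg
Stage 2: 12 mL/hr × 3.3 hr = 39.6 mL → 39.6 mL × 3.952055 mg/mL = 156.5014 mg
Stage 3: 8.1 mL/hr × 8.4 hr = 68.04 mL → 68.04 mL × 3.952055 mg/mL = 268.8978 mg
Total = 359.637 + 156.5014 + 268.8978 = 785.0362 mg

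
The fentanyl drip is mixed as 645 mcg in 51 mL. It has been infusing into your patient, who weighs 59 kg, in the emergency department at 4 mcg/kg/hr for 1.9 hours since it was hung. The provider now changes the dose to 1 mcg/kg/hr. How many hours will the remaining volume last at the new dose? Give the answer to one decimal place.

Initial rate:
Dose = 4 mcg/kg/hr × 59 kg = 236 mcg/hr
Concentration = 645 mcg ÷ 51 mL = 12.64706 mcg/mL
Rate = 236 mcg/hr ÷ 12.64706 mcg/mL = 18.66047 mL/hr
Volume infused so far = 18.66047 mL/hr × 1.9 hr = 35.45488 mL
Volume remaining = 51 − 35.45488 = 15.54512 mL
New rate:
Dose = 1 mcg/kg/hr × 59 kg = 59 mcg/hr
Rate = 59 mcg/hr ÷ 12.64706 mcg/mL = 4.665116 mL/hr
Time remaining = 15.54512 mL ÷ 4.665116 mL/hr = 3.332203 hr

3.3 hours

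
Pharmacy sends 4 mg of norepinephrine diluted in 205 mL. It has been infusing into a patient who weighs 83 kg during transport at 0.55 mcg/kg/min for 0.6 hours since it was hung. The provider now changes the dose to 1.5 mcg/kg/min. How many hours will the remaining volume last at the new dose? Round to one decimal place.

0.3 hours

Initial rate:
Dose = 0.55 mcg/kg/min × 83 kg = 45.65 mcg/min
45.65 mcg/min × 60 min/hr = 2739 mcg/hr
Concentration = 4 mg ÷ 205 mL = 0.0195122 mg/mL = 19.5122 mcg/mL
Rate = 2739 mcg/hr ÷ 19.5122 mcg/mL = 140.3738 mL/hr
Volume infused so far = 140.3738 mL/hr × 0.6 hr = 84.22425 mL
Volume remaining = 205 − 84.22425 = 120.7757 mL
New rate:
Dose = 1.5 mcg/kg/min × 83 kg = 124.5 mcg/min
124.5 mcg/min × 60 min/hr = 7470 mcg/hr
Rate = 7470 mcg/hr ÷ 19.5122 mcg/mL = 382.8375 mL/hr
Time remaining = 120.7757 mL ÷ 382.8375 mL/hr = 0.3154752 hr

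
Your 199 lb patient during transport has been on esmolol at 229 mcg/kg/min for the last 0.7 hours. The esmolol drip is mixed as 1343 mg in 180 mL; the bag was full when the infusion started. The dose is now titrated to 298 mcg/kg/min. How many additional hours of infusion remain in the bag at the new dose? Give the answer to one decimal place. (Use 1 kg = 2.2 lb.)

Initial rate:
Weight = 199 lb ÷ 2.2 lb/kg = 90.45455 kg
Dose = 229 mcg/kg/min × 90.45455 kg = 20714.09 mcg/min
20714.09 mcg/min × 60 min/hr = 1242845 mcg/hr
Concentration = 1343 mg ÷ 180 mL = 7.461111 mg/mL = 7461.111 mcg/mL
Rate = 1242845 mcg/hr ÷ 7461.111 mcg/mL = 166.5765 mL/hr
Volume infused so far = 166.5765 mL/hr × 0.7 hr = 116.6035 mL
Volume remaining = 180 − 116.6035 = 63.39648 mL
New rate:
Dose = 298 mcg/kg/min × 90.45455 kg = 26955.45 mcg/min
26955.45 mcg/min × 60 min/hr = 1617327 mcg/hr
Rate = 1617327 mcg/hr ÷ 7461.111 mcg/mL = 216.7676 mL/hr
Time remaining = 63.39648 mL ÷ 216.7676 mL/hr = 0.2924629 hr

0.3 hours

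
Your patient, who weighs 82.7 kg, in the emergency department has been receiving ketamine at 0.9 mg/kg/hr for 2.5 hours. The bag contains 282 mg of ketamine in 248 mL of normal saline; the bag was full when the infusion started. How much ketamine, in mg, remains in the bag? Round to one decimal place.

95.9 mg

Dose = 0.9 mg/kg/hr × 82.7 kg = 74.43 mg/hr
Concentration = 282 mg ÷ 248 mL = 1.137097 mg/mL
Rate = 74.43 mg/hr ÷ 1.137097 mg/mL = 65.45617 mL/hr
Volume infused = 65.45617 mL/hr × 2.5 hr = 163.6404 mL
Volume remaining = 248 − 163.6404 = 84.35957 mL
Drug remaining = 84.35957 mL × 1.137097 mg/mL = 95.925 mg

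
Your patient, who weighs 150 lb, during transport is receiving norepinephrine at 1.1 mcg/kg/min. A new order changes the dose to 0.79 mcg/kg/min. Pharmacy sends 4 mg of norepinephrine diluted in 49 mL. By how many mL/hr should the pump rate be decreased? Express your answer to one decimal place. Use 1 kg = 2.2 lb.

At the current dose:
Weight = 150 lb ÷ 2.2 lb/kg = 68.18182 kg
Dose = 1.1 mcg/kg/min × 68.18182 kg = 75 mcg/min
75 mcg/min × 60 min/hr = 4500 mcg/hr
Concentration = 4 mg ÷ 49 mL = 0.08163265 mg/mL = 81.63265 mcg/mL
Rate = 4500 mcg/hr ÷ 81.63265 mcg/mL = 55.125 mL/hr
At the new dose:
Dose = 0.79 mcg/kg/min × 68.18182 kg = 53.86364 mcg/min
53.86364 mcg/min × 60 min/hr = 3231.818 mcg/hr
Rate = 3231.818 mcg/hr ÷ 81.63265 mcg/mL = 39.58977 mL/hr
Change = 39.58977 − 55.125 = -15.53523 mL/hr → 15.53523 mL/hr decrease

15.5 mL/hr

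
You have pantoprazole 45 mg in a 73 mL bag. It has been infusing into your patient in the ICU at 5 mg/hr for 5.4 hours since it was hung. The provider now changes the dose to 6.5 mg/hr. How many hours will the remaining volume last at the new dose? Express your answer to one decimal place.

2.8 hours

Initial rate:
Concentration = 45 mg ÷ 73 mL = 0.6164384 mg/mL
Rate = 5 mg/hr ÷ 0.6164384 mg/mL = 8.111111 mL/hr
Volume infused so far = 8.111111 mL/hr × 5.4 hr = 43.8 mL
Volume remaining = 73 − 43.8 = 29.2 mL
New rate:
Rate = 6.5 mg/hr ÷ 0.6164384 mg/mL = 10.54444 mL/hr
Time remaining = 29.2 mL ÷ 10.54444 mL/hr = 2.769231 hr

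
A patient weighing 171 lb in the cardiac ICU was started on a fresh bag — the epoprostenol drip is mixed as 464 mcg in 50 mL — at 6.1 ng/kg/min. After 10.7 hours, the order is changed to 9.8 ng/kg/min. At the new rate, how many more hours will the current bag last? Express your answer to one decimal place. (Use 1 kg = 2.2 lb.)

Initial rate:
Weight = 171 lb ÷ 2.2 lb/kg = 77.72727 kg
Dose = 6.1 ng/kg/min × 77.72727 kg = 474.1364 ng/min
474.1364 ng/min × 60 min/hr = 28448.18 ng/hr
Concentration = 464 mcg ÷ 50 mL = 9.28 mcg/mL = 9280 ng/mL
Rate = 28448.18 ng/hr ÷ 9280 ng/mL = 3.065537 mL/hr
Volume infused so far = 3.065537 mL/hr × 10.7 hr = 32.80124 mL
Volume remaining = 50 − 32.80124 = 17.19876 mL
New rate:
Dose = 9.8 ng/kg/min × 77.72727 kg = 761.7273 ng/min
761.7273 ng/min × 60 min/hr = 45703.64 ng/hr
Rate = 45703.64 ng/hr ÷ 9280 ng/mL = 4.924961 mL/hr
Time remaining = 17.19876 mL ÷ 4.924961 mL/hr = 3.492161 hr

3.5 hours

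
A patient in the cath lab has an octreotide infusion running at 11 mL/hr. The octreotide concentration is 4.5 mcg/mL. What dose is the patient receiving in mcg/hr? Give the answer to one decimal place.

49.5 mcg/hr

Drug rate = 11 mL/hr × 4.5 mcg/mL = 49.5 mcg/hr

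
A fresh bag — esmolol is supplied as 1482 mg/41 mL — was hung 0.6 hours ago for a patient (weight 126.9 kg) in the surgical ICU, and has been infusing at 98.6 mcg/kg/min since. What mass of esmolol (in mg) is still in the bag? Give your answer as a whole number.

Dose = 98.6 mcg/kg/min × 126.9 kg = 12512.34 mcg/min
12512.34 mcg/min × 60 min/hr = 750740.4 mcg/hr
Concentration = 1482 mg ÷ 41 mL = 36.14634 mg/mL = 36146.34 mcg/mL
Rate = 750740.4 mcg/hr ÷ 36146.34 mcg/mL = 20.76947 mL/hr
Volume infused = 20.76947 mL/hr × 0.6 hr = 12.46168 mL
Volume remaining = 41 − 12.46168 = 28.53832 mL
Drug remaining = 28.53832 mL × 36146.34 mcg/mL = 1031556 mcg = 1031.556 mg

1032 mg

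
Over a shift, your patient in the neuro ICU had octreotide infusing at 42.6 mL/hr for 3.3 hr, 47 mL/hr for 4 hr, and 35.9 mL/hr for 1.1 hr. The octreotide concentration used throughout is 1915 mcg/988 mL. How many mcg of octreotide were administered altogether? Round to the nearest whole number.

713 mcg

Concentration = 1915 mcg ÷ 988 mL = 1.938259 mcg/mL
Stage 1: 42.6 mL/hr × 3.3 hr = 140.58 mL → 140.58 mL × 1.938259 mcg/mL = 272.4805 mcg
Stage 2: 47 mL/hr × 4 hr = 188 mL → 188 mL × 1.938259 mcg/mL = 364.3927 mcg
Stage 3: 35.9 mL/hr × 1.1 hr = 39.49 mL → 39.49 mL × 1.938259 mcg/mL = 76.54185 mcg
Total = 272.4805 + 364.3927 + 76.54185 = 713.415 mcg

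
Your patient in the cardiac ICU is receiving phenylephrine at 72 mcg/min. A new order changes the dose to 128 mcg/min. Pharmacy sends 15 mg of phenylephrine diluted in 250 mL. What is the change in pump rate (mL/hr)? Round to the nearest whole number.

56 mL/hr

At the current dose:
72 mcg/min × 60 min/hr = 4320 mcg/hr
Concentration = 15 mg ÷ 250 mL = 0.06 mg/mL = 60 mcg/mL
Rate = 4320 mcg/hr ÷ 60 mcg/mL = 72 mL/hr
At the new dose:
128 mcg/min × 60 min/hr = 7680 mcg/hr
Rate = 7680 mcg/hr ÷ 60 mcg/mL = 128 mL/hr
Change = 128 − 72 = 56 mL/hr → 56 mL/hr increase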